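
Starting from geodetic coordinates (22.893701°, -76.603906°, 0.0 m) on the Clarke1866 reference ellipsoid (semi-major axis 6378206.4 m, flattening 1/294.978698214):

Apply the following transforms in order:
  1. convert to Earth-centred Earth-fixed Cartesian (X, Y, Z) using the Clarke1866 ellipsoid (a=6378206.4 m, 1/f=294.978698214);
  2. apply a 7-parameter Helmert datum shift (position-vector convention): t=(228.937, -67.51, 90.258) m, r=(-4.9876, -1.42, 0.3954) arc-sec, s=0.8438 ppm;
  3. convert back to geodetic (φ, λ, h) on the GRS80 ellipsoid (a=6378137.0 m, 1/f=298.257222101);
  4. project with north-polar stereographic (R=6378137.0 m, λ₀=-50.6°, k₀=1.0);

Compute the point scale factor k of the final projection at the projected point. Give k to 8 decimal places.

1.43985725

start: φ=22.893701°, λ=-76.603906°, h=0.000 m
→ ECEF (a=6378206.400, f=1/294.978698214): X=1362008.6075, Y=-5718843.0697, Z=2465735.2867
→ Helmert 7p (PV): X=1362232.6815, Y=-5718853.1714, Z=2465975.2869
→ geod (Bowring, a=6378137.000): φ=22.89394435°, λ=-76.60180439°, h=183.7439 m
→ into stereo (λ₀=-50.6°): φ=22.89394435°, λ−λ₀=-26.00180439°
scale k = 1.43985725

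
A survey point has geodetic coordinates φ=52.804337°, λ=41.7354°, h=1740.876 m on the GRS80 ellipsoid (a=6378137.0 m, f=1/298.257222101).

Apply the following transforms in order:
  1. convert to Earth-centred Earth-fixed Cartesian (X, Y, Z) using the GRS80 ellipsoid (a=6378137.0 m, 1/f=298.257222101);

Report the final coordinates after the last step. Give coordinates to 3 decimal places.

X=2884241.668 m, Y=2572963.976 m, Z=5058796.508 m

start: φ=52.804337°, λ=41.735400°, h=1740.876 m
→ ECEF (a=6378137.000, f=1/298.257222101): X=2884241.6684, Y=2572963.9761, Z=5058796.5082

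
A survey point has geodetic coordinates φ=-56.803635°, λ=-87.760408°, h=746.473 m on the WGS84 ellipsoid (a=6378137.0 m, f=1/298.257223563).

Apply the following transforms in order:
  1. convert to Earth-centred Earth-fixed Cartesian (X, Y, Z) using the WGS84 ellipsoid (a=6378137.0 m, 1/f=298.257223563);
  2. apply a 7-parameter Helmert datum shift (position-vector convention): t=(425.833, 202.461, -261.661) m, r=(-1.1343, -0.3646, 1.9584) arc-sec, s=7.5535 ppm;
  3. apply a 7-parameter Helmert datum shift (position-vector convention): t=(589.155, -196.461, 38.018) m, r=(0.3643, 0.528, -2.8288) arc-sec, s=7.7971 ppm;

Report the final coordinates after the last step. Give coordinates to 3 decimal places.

X=137800.197 m, Y=-3498111.159 m, Z=-5314876.091 m

start: φ=-56.803635°, λ=-87.760408°, h=746.473 m
→ ECEF (a=6378137.000, f=1/298.257223563): X=136802.0759, Y=-3498043.0396, Z=-5314583.8127
→ Helmert 7p (PV): X=137271.5493, Y=-3497894.9286, Z=-5314866.1388
→ Helmert 7p (PV): X=137800.1975, Y=-3498111.1586, Z=-5314876.0907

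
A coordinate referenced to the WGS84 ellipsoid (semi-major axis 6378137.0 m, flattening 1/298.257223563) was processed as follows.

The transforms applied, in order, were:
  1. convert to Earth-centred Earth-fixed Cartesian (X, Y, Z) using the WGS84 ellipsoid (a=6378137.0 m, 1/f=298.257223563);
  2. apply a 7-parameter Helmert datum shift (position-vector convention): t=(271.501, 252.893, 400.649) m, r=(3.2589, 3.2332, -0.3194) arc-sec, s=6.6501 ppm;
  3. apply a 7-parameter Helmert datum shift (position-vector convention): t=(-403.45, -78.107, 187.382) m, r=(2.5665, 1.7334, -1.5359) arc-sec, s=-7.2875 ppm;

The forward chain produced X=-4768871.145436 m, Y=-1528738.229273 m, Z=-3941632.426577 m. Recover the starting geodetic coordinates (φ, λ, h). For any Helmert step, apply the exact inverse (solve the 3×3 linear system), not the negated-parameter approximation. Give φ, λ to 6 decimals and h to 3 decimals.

start: X=-4768871.1454, Y=-1528738.2293, Z=-3941632.4266 m
→ Helmert⁻¹: X=-4768457.9359, Y=-1528755.8173, Z=-3941869.5859
→ Helmert⁻¹: X=-4768633.5613, Y=-1529068.2131, Z=-3942294.6082
→ geod (Bowring, a=6378137.000): φ=-38.39808500°, λ=-162.22148800°, h=3421.5140 m

φ=-38.398085°, λ=-162.221488°, h=3421.514 m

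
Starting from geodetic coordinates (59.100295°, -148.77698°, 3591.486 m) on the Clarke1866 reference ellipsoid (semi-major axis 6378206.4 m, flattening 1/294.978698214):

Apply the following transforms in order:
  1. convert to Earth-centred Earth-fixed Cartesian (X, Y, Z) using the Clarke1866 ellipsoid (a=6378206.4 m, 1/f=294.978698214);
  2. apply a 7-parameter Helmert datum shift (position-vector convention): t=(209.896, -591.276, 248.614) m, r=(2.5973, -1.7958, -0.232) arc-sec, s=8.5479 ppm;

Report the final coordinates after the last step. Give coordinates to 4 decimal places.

X=-2809462.2512 m, Y=-1703768.0441 m, Z=5452814.6430 m

start: φ=59.100295°, λ=-148.776980°, h=3591.486 m
→ ECEF (a=6378206.400, f=1/294.978698214): X=-2809598.7435, Y=-1703096.7107, Z=5452565.3281
→ Helmert 7p (PV): X=-2809462.2512, Y=-1703768.0441, Z=5452814.6430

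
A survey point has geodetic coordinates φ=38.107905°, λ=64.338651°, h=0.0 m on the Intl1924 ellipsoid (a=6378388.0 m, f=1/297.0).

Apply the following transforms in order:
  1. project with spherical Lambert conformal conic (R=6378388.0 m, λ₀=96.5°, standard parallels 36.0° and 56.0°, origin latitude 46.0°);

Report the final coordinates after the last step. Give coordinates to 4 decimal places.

E=-2725287.7434 m, N=-307377.9835 m

start: φ=38.107905°, λ=64.338651°, h=0.000 m
→ lcc (R=6378388.0, λ₀=96.5°): E=-2725287.7434, N=-307377.9835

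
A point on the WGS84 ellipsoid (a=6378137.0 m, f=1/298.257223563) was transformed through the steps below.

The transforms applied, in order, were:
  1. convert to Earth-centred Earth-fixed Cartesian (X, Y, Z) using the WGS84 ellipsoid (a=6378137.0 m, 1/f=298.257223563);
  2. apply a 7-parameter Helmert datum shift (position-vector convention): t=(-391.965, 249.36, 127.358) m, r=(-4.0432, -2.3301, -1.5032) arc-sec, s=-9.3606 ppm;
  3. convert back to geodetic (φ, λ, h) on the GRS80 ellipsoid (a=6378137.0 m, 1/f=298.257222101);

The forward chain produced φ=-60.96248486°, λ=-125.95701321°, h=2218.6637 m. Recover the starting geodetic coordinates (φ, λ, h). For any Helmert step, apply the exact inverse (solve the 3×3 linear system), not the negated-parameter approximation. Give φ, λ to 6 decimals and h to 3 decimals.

start: φ=-60.962485°, λ=-125.957013°, h=2218.664 m
→ ECEF (a=6378137.000, f=1/298.257222101): X=-1823107.3157, Y=-2513255.0577, Z=-5555254.5596
→ Helmert⁻¹: X=-1822776.8535, Y=-2513432.3316, Z=-5555462.5968
→ geod (Bowring, a=6378137.000): φ=-60.96378700°, λ=-125.95015600°, h=2376.0300 m

φ=-60.963787°, λ=-125.950156°, h=2376.030 m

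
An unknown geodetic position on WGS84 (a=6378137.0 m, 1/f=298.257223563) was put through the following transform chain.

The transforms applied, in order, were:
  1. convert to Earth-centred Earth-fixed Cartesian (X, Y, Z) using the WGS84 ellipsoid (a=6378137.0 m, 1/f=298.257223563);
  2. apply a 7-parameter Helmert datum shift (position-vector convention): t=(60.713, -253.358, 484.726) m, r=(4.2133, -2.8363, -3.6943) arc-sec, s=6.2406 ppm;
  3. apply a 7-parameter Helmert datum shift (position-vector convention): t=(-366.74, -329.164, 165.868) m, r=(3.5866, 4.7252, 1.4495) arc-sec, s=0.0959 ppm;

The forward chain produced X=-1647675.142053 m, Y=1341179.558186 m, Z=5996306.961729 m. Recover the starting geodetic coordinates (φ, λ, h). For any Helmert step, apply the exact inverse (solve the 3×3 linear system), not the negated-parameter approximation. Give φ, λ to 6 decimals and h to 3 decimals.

start: X=-1647675.1421, Y=1341179.5582, Z=5996306.9617 m
→ Helmert⁻¹: X=-1647436.1767, Y=1341624.4325, Z=5996079.4499
→ Helmert⁻¹: X=-1647428.2001, Y=1341962.3793, Z=5995552.5497
→ geod (Bowring, a=6378137.000): φ=70.60648200°, λ=140.83442200°, h=1810.2030 m

φ=70.606482°, λ=140.834422°, h=1810.203 m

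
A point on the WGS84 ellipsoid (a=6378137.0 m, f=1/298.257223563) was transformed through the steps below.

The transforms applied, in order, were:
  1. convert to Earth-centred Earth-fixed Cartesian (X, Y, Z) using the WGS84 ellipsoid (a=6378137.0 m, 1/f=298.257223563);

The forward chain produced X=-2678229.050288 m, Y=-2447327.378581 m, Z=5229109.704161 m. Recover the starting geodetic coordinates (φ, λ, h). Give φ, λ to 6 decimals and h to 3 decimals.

φ=55.426839°, λ=-137.579379°, h=747.757 m

start: X=-2678229.0503, Y=-2447327.3786, Z=5229109.7042 m
→ geod (Bowring, a=6378137.000): φ=55.42683900°, λ=-137.57937900°, h=747.7570 m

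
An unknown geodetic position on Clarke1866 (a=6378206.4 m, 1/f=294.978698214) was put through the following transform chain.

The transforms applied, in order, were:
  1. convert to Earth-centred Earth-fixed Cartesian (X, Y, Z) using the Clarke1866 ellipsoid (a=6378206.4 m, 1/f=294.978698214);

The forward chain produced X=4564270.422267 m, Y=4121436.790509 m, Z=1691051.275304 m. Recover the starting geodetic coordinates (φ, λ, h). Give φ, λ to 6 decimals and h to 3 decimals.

start: X=4564270.4223, Y=4121436.7905, Z=1691051.2753 m
→ geod (Bowring, a=6378206.400): φ=15.47499800°, λ=42.08134900°, h=1287.6310 m

φ=15.474998°, λ=42.081349°, h=1287.631 m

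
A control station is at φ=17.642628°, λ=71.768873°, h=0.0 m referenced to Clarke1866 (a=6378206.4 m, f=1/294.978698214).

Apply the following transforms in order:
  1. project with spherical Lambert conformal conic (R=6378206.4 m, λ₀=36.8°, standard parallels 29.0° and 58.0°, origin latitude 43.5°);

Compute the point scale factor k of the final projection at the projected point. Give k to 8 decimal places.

1.06693495

start: φ=17.642628°, λ=71.768873°, h=0.000 m
→ into lcc (λ₀=36.8°): φ=17.64262800°, λ−λ₀=34.96887300°
scale k = 1.06693495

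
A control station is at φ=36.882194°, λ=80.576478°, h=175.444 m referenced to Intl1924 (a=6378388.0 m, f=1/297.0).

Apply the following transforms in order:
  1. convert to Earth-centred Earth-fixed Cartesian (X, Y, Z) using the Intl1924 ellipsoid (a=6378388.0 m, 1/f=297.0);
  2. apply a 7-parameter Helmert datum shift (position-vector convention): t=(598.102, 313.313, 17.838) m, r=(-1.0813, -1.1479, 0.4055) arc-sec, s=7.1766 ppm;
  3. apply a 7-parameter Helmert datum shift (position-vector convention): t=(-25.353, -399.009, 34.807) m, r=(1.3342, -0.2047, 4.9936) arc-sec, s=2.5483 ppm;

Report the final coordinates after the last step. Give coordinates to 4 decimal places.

X=836797.4631 m, Y=5039263.0507 m, Z=3807211.4186 m

start: φ=36.882194°, λ=80.576478°, h=175.444 m
→ ECEF (a=6378388.000, f=1/297.0): X=836373.4601, Y=5039282.5007, Z=3807110.0836
→ Helmert 7p (PV): X=836946.4701, Y=5039653.5810, Z=3807133.4808
→ Helmert 7p (PV): X=836797.4631, Y=5039263.0507, Z=3807211.4186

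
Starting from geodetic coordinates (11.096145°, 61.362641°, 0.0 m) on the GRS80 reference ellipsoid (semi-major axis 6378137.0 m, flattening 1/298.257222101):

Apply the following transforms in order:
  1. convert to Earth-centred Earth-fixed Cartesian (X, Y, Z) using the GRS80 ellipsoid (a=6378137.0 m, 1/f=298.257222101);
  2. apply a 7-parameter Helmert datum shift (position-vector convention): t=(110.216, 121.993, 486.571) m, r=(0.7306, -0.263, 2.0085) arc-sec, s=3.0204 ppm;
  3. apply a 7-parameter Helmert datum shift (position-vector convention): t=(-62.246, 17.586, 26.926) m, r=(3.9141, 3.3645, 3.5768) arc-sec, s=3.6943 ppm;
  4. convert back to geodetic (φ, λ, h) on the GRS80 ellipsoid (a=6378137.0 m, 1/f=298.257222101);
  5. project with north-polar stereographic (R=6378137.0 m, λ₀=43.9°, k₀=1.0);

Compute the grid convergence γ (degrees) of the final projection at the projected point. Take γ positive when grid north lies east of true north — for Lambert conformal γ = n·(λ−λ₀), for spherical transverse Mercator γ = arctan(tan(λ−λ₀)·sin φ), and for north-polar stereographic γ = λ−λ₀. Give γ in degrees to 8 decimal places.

start: φ=11.096145°, λ=61.362641°, h=0.000 m
→ ECEF (a=6378137.000, f=1/298.257222101): X=3000039.6667, Y=5493935.5341, Z=1219444.1388
→ Helmert 7p (PV): X=3000103.8918, Y=5494099.0146, Z=1219957.6781
→ Helmert 7p (PV): X=2999977.3561, Y=5494165.7718, Z=1220044.4313
→ geod (Bowring, a=6378137.000): φ=11.10117054°, λ=61.36415153°, h=284.5466 m
→ into stereo (λ₀=43.9°): φ=11.10117054°, λ−λ₀=17.46415153°
convergence γ = 17.46415153°

17.46415153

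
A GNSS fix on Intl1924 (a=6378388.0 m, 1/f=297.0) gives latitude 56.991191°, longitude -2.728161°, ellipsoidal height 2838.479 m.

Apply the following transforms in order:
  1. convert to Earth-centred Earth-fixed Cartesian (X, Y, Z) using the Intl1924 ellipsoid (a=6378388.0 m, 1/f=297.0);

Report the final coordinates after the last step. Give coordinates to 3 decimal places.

X=3480581.216 m, Y=-165854.601 m, Z=5327857.192 m

start: φ=56.991191°, λ=-2.728161°, h=2838.479 m
→ ECEF (a=6378388.000, f=1/297.0): X=3480581.2160, Y=-165854.6011, Z=5327857.1922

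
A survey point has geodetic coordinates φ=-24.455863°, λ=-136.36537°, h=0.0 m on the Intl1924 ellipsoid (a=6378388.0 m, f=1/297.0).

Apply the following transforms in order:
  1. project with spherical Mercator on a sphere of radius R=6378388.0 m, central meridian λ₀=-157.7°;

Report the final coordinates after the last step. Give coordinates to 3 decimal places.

E=2375053.610 m, N=-2809166.755 m

start: φ=-24.455863°, λ=-136.365370°, h=0.000 m
→ merc (R=6378388.0, λ₀=-157.7°): E=2375053.6101, N=-2809166.7549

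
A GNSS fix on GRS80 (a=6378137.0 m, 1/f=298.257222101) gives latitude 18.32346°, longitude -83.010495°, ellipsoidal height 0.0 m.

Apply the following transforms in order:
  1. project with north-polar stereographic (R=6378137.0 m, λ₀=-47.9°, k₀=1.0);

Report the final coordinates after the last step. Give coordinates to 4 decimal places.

E=-5298946.3075 m, N=-7536703.0629 m

start: φ=18.323460°, λ=-83.010495°, h=0.000 m
→ stereo (R=6378137.0, λ₀=-47.9°): E=-5298946.3075, N=-7536703.0629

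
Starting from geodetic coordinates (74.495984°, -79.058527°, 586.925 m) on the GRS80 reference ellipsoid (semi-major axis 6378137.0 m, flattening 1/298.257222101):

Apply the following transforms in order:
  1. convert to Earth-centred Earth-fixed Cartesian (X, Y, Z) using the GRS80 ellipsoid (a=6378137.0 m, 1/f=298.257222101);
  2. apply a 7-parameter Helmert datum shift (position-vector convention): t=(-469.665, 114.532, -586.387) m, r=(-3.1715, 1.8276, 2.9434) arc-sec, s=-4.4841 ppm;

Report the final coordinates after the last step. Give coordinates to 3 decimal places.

X=324250.528 m, Y=-1679081.274 m, Z=6123941.358 m

start: φ=74.495984°, λ=-79.058527°, h=586.925 m
→ ECEF (a=6378137.000, f=1/298.257222101): X=324643.4195, Y=-1679302.1386, Z=6124532.2638
→ Helmert 7p (PV): X=324250.5282, Y=-1679081.2742, Z=6123941.3579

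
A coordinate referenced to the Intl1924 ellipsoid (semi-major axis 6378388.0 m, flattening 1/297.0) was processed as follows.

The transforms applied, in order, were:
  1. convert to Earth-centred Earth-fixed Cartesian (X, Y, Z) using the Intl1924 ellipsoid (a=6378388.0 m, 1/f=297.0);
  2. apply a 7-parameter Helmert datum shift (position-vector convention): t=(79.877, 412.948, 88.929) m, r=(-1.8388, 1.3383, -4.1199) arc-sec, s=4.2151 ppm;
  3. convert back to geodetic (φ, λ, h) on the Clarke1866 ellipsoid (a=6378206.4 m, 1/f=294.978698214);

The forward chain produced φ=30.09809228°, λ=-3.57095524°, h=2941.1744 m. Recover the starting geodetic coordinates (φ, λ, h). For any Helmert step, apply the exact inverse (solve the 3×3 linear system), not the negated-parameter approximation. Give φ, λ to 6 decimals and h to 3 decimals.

φ=30.096839°, λ=-3.574443°, h=2604.749 m

start: φ=30.098092°, λ=-3.570955°, h=2941.174 m
→ ECEF (a=6378206.400, f=1/294.978698214): X=5514739.9489, Y=-344151.4839, Z=3181087.6170
→ Helmert⁻¹: X=5514623.0685, Y=-344481.1894, Z=3181017.9892
→ geod (Bowring, a=6378388.000): φ=30.09683900°, λ=-3.57444300°, h=2604.7490 m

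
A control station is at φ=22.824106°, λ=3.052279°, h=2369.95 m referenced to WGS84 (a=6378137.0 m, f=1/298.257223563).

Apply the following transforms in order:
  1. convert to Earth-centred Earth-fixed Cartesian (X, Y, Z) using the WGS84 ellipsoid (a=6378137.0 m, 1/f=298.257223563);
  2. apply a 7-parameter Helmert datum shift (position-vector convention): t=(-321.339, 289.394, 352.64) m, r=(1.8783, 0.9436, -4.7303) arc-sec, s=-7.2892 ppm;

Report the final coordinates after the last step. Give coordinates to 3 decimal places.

X=5875183.706 m, Y=313429.474 m, Z=2460007.167 m

start: φ=22.824106°, λ=3.052279°, h=2369.950 m
→ ECEF (a=6378137.000, f=1/298.257223563): X=5875529.4354, Y=313299.5050, Z=2459696.4816
→ Helmert 7p (PV): X=5875183.7057, Y=313429.4735, Z=2460007.1667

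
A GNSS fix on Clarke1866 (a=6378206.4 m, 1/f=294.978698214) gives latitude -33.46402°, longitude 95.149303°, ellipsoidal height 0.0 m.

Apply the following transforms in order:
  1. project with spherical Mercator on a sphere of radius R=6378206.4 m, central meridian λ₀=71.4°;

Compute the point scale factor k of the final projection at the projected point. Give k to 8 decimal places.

start: φ=-33.464020°, λ=95.149303°, h=0.000 m
→ into merc (λ₀=71.4°): φ=-33.46402000°, λ−λ₀=23.74930300°
scale k = 1.19870694

1.19870694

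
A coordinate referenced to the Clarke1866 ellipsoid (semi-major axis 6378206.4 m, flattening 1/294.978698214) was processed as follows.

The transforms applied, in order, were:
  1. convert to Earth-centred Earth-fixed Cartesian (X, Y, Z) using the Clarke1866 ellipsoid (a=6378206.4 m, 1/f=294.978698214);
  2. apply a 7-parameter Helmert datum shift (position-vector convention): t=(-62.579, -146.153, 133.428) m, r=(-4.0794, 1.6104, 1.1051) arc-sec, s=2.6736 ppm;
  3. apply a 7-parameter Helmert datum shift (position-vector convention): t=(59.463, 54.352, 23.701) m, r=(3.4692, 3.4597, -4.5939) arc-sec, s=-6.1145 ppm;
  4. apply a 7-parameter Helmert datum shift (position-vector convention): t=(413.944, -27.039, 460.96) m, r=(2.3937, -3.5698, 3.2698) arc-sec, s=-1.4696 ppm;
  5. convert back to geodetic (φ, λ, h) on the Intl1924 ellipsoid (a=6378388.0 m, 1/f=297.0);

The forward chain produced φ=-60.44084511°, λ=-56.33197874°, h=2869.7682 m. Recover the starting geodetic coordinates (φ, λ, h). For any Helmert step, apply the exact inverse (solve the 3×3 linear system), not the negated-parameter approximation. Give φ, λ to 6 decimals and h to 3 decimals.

φ=-60.446617°, λ=-56.336803°, h=3569.738 m

start: φ=-60.440845°, λ=-56.331979°, h=2869.768 m
→ ECEF (a=6378388.000, f=1/297.0): X=1749649.6479, Y=-2626663.7336, Z=-5527487.6065
→ Helmert⁻¹: X=1749100.9627, Y=-2626732.4341, Z=-5527956.4787
→ Helmert⁻¹: X=1749203.4200, Y=-2626856.8650, Z=-5527940.4596
→ Helmert⁻¹: X=1749290.4100, Y=-2626603.7295, Z=-5528097.3980
→ geod (Bowring, a=6378206.400): φ=-60.44661700°, λ=-56.33680300°, h=3569.7380 m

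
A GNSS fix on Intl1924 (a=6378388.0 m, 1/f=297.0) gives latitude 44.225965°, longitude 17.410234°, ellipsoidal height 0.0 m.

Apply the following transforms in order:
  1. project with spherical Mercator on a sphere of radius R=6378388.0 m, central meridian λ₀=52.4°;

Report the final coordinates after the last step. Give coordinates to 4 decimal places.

start: φ=44.225965°, λ=17.410234°, h=0.000 m
→ merc (R=6378388.0, λ₀=52.4°): E=-3895196.2164, N=5500694.0987

E=-3895196.2164 m, N=5500694.0987 m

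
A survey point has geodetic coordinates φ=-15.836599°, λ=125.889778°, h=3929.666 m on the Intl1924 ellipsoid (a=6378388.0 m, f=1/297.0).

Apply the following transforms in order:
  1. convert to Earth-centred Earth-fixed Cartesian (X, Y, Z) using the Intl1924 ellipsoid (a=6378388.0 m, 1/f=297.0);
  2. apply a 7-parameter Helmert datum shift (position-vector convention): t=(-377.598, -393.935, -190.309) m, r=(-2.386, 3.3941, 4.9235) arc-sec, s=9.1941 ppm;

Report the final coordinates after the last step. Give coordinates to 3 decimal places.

X=-3600938.438 m, Y=4975145.058 m, Z=-1730637.307 m

start: φ=-15.836599°, λ=125.889778°, h=3929.666 m
→ ECEF (a=6378388.000, f=1/297.0): X=-3600380.4959, Y=4975599.2051, Z=-1730432.7762
→ Helmert 7p (PV): X=-3600938.4385, Y=4975145.0579, Z=-1730637.3065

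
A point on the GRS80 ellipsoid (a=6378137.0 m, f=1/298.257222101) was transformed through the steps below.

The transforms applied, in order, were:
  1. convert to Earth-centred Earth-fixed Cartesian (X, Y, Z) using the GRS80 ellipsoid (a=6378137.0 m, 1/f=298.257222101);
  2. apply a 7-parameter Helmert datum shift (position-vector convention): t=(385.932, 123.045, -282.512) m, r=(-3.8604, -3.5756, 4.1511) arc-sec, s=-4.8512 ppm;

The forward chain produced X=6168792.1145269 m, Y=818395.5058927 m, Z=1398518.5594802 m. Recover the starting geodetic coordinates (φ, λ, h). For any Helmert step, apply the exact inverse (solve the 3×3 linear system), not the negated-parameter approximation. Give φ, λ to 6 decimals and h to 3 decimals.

φ=12.751184°, λ=7.555055°, h=658.148 m

start: X=6168792.1145, Y=818395.5059, Z=1398518.5595 m
→ Helmert⁻¹: X=6168476.8185, Y=818126.1113, Z=1398716.2387
→ geod (Bowring, a=6378137.000): φ=12.75118400°, λ=7.55505500°, h=658.1480 m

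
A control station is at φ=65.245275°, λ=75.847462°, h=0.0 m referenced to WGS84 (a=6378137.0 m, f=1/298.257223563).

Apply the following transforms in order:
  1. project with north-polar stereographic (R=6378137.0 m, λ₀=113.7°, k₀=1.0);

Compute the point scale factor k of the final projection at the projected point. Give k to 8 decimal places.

1.04815835

start: φ=65.245275°, λ=75.847462°, h=0.000 m
→ into stereo (λ₀=113.7°): φ=65.24527500°, λ−λ₀=-37.85253800°
scale k = 1.04815835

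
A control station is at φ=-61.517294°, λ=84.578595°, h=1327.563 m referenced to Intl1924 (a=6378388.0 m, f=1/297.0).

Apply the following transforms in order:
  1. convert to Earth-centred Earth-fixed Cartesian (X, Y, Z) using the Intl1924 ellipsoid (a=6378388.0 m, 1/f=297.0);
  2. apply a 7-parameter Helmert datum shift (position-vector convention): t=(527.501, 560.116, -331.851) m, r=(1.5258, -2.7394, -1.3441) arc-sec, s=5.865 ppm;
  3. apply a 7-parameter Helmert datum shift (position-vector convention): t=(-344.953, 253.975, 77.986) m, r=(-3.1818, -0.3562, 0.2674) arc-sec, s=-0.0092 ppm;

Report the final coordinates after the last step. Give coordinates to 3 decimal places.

X=288484.035 m, Y=3037515.261 m, Z=-5584656.450 m

start: φ=-61.517294°, λ=84.578595°, h=1327.563 m
→ ECEF (a=6378388.000, f=1/297.0): X=288200.1379, Y=3036729.7302, Z=-5584349.8202
→ Helmert 7p (PV): X=288823.2839, Y=3037347.0879, Z=-5584688.1321
→ Helmert 7p (PV): X=288484.0349, Y=3037515.2611, Z=-5584656.4495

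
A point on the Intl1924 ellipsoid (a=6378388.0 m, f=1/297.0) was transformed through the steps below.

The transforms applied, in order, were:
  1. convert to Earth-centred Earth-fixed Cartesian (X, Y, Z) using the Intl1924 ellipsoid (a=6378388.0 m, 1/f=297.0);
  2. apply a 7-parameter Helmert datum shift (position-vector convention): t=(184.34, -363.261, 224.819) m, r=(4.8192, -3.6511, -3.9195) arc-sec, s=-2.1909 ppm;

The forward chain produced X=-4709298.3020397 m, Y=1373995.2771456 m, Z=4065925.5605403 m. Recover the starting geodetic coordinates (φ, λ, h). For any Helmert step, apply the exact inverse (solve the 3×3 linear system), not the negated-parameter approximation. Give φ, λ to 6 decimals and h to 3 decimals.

φ=39.840198°, λ=163.731069°, h=2053.440 m

start: X=-4709298.3020, Y=1373995.2771, Z=4065925.5605 m
→ Helmert⁻¹: X=-4709447.1080, Y=1374367.0520, Z=4065760.9003
→ geod (Bowring, a=6378388.000): φ=39.84019800°, λ=163.73106900°, h=2053.4400 m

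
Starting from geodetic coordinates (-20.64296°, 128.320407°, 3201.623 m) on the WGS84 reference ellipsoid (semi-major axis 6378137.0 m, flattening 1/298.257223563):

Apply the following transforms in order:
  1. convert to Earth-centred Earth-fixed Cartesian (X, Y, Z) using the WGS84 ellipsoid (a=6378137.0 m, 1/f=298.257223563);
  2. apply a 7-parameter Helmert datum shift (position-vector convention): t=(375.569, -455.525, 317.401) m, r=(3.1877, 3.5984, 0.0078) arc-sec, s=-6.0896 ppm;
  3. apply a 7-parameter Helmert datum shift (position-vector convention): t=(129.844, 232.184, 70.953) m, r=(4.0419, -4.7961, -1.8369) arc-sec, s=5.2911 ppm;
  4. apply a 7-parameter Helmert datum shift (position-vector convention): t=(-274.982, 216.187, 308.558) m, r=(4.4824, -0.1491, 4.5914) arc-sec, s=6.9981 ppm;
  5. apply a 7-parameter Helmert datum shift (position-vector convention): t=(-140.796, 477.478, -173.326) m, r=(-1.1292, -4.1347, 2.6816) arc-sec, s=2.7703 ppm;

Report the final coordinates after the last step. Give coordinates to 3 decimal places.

start: φ=-20.642960°, λ=128.320407°, h=3201.623 m
→ ECEF (a=6378137.000, f=1/298.257223563): X=-3704299.1517, Y=4687023.1148, Z=-2235575.7863
→ Helmert 7p (PV): X=-3703940.2029, Y=4686573.4569, Z=-2235107.7137
→ Helmert 7p (PV): X=-3703736.2487, Y=4686907.2225, Z=-2235042.8748
→ Helmert 7p (PV): X=-3704139.8643, Y=4687122.3349, Z=-2234650.7819
→ Helmert 7p (PV): X=-3704307.0632, Y=4687552.4071, Z=-2234930.2102

X=-3704307.063 m, Y=4687552.407 m, Z=-2234930.210 m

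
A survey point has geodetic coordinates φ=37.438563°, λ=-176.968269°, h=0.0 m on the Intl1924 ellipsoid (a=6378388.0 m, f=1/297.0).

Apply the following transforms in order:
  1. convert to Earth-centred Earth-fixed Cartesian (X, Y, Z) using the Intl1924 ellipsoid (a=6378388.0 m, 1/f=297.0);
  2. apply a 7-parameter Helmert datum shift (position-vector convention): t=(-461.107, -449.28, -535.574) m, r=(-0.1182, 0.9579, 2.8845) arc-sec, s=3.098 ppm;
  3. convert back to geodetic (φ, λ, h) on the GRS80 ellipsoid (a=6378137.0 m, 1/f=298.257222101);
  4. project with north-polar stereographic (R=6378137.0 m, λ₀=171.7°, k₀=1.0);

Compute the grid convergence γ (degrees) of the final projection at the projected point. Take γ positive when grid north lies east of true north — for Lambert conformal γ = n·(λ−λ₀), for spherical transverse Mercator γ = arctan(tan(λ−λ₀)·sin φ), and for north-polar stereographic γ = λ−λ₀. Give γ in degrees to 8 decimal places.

11.33731133

start: φ=37.438563°, λ=-176.968269°, h=0.000 m
→ ECEF (a=6378388.000, f=1/297.0): X=-5063681.8360, Y=-268188.4240, Z=3856214.3853
→ Helmert 7p (PV): X=-5064136.9714, Y=-268707.1381, Z=3855714.4275
→ geod (Bowring, a=6378137.000): φ=37.43155268°, λ=-176.96268867°, h=296.1002 m
→ into stereo (λ₀=171.7°): φ=37.43155268°, λ−λ₀=11.33731133°
convergence γ = 11.33731133°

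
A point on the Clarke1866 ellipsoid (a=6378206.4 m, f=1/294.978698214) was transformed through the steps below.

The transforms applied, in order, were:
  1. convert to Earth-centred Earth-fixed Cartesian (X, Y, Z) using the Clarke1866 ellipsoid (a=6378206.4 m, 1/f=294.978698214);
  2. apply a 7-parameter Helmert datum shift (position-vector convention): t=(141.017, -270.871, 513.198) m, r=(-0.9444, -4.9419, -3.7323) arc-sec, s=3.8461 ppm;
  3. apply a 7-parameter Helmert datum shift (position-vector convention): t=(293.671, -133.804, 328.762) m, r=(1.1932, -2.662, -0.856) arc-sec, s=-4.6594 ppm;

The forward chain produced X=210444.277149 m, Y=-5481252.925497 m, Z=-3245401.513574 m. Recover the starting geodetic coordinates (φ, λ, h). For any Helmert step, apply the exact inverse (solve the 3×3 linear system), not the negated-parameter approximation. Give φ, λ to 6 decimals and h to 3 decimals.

φ=-30.790174°, λ=-87.805648°, h=960.352 m

start: X=210444.2771, Y=-5481252.9255, Z=-3245401.5136 m
→ Helmert⁻¹: X=210132.4438, Y=-5481162.5641, Z=-3245716.4033
→ Helmert⁻¹: X=210012.0167, Y=-5480851.9498, Z=-3246247.2422
→ geod (Bowring, a=6378206.400): φ=-30.79017400°, λ=-87.80564800°, h=960.3520 m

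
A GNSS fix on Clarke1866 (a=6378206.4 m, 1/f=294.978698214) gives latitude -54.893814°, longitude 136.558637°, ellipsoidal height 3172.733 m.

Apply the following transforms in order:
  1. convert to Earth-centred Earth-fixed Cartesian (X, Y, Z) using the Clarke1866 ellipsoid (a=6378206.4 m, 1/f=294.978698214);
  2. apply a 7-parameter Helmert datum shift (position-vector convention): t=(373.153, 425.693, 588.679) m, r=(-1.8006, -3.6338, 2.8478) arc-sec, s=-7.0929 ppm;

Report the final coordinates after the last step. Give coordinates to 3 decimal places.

start: φ=-54.893814°, λ=136.558637°, h=3172.733 m
→ ECEF (a=6378206.400, f=1/294.978698214): X=-2670681.2166, Y=2529192.3458, Z=-5196987.7075
→ Helmert 7p (PV): X=-2670232.4843, Y=2529517.8598, Z=-5196431.2949

X=-2670232.484 m, Y=2529517.860 m, Z=-5196431.295 m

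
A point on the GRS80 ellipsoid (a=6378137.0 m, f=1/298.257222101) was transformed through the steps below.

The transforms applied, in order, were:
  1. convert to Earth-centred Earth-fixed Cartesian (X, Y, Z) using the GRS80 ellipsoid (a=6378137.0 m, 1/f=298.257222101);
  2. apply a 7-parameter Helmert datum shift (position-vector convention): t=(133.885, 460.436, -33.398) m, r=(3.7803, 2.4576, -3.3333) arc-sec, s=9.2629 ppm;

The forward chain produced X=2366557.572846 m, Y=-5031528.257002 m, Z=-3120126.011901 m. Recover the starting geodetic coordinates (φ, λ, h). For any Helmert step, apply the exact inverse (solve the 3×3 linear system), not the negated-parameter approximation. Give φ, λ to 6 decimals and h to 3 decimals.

start: X=2366557.5728, Y=-5031528.2570, Z=-3120126.0119 m
→ Helmert⁻¹: X=2366520.2595, Y=-5031961.0194, Z=-3119943.2937
→ geod (Bowring, a=6378137.000): φ=-29.46005300°, λ=-64.81250100°, h=3137.6460 m

φ=-29.460053°, λ=-64.812501°, h=3137.646 m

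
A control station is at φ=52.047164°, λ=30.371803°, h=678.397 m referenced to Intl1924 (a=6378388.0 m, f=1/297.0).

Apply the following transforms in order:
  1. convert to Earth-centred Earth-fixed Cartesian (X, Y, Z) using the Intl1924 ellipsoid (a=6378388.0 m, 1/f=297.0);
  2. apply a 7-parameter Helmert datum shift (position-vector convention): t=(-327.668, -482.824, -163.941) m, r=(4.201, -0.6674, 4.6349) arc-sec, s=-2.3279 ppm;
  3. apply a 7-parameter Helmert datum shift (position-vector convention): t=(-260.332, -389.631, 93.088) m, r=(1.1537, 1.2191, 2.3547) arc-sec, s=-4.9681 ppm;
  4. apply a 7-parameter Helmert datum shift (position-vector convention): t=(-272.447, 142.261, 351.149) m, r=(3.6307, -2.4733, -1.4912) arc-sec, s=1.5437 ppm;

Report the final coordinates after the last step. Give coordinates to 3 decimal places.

X=3390911.538 m, Y=1986898.210 m, Z=5007035.759 m

start: φ=52.047164°, λ=30.371803°, h=678.397 m
→ ECEF (a=6378388.000, f=1/297.0): X=3391891.1264, Y=1987767.5203, Z=5006666.0950
→ Helmert 7p (PV): X=3391494.6963, Y=1987254.3161, Z=5006541.9587
→ Helmert 7p (PV): X=3391224.4192, Y=1986865.5261, Z=5006601.2441
→ Helmert 7p (PV): X=3390911.5376, Y=1986898.2102, Z=5007035.7588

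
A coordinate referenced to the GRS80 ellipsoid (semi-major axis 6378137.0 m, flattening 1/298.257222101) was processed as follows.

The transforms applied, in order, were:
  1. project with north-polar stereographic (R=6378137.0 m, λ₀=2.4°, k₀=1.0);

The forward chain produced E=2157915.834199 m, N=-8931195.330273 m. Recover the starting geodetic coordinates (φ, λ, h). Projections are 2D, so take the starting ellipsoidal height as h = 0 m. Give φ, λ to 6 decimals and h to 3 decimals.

start: E=2157915.8342, N=-8931195.3303 m
→ stereo⁻¹: φ=18.47049500°, λ=15.98322500°

φ=18.470495°, λ=15.983225°, h=0.000 m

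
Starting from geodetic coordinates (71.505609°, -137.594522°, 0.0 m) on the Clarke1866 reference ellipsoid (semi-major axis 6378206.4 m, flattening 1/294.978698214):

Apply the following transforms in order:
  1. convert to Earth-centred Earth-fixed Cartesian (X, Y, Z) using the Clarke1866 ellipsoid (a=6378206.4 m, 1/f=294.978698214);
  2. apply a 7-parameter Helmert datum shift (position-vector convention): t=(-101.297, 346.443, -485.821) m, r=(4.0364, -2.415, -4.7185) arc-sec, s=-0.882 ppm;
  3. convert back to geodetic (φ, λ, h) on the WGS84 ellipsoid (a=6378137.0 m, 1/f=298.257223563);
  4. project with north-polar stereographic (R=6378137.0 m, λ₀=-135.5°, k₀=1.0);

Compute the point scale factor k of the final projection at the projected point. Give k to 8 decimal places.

start: φ=71.505609°, λ=-137.594522°, h=0.000 m
→ ECEF (a=6378206.400, f=1/294.978698214): X=-1498511.8609, Y=-1368592.1165, Z=6026230.3891
→ Helmert 7p (PV): X=-1498713.7005, Y=-1368328.1139, Z=6025694.9260
→ geod (Bowring, a=6378137.000): φ=71.50304638°, λ=-137.60386856°, h=-661.4946 m
→ into stereo (λ₀=-135.5°): φ=71.50304638°, λ−λ₀=-2.10386856°
scale k = 1.02651460

1.02651460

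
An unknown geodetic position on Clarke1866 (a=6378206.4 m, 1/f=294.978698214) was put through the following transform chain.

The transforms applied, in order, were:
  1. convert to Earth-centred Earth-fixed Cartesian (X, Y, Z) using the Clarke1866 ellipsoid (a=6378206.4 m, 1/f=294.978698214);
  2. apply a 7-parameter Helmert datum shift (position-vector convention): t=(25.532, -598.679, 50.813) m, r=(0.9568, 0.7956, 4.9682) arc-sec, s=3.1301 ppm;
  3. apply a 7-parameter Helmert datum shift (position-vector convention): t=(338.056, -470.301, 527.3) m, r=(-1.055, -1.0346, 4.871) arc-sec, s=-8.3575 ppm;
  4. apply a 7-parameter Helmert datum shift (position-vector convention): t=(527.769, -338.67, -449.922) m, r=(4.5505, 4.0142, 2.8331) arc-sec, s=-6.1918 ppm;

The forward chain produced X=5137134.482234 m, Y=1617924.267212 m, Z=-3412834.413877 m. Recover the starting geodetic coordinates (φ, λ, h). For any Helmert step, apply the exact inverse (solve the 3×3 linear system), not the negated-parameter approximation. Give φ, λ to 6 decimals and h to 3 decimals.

start: X=5137134.4822, Y=1617924.2672, Z=-3412834.4139 m
→ Helmert⁻¹: X=5136727.1526, Y=1618127.1218, Z=-3412341.3512
→ Helmert⁻¹: X=5136453.1270, Y=1618507.1079, Z=-3412914.6600
→ Helmert⁻¹: X=5136463.6770, Y=1618961.1678, Z=-3412942.4877
→ geod (Bowring, a=6378206.400): φ=-32.53936500°, λ=17.49432200°, h=3940.6750 m

φ=-32.539365°, λ=17.494322°, h=3940.675 m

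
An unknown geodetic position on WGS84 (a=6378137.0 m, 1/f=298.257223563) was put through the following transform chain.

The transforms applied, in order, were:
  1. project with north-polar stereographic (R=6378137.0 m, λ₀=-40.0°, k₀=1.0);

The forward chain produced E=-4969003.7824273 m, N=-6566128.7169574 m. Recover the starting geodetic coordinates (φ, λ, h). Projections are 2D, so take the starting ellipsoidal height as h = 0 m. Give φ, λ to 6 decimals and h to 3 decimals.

start: E=-4969003.7824, N=-6566128.7170 m
→ stereo⁻¹: φ=24.31420200°, λ=-77.11709100°

φ=24.314202°, λ=-77.117091°, h=0.000 m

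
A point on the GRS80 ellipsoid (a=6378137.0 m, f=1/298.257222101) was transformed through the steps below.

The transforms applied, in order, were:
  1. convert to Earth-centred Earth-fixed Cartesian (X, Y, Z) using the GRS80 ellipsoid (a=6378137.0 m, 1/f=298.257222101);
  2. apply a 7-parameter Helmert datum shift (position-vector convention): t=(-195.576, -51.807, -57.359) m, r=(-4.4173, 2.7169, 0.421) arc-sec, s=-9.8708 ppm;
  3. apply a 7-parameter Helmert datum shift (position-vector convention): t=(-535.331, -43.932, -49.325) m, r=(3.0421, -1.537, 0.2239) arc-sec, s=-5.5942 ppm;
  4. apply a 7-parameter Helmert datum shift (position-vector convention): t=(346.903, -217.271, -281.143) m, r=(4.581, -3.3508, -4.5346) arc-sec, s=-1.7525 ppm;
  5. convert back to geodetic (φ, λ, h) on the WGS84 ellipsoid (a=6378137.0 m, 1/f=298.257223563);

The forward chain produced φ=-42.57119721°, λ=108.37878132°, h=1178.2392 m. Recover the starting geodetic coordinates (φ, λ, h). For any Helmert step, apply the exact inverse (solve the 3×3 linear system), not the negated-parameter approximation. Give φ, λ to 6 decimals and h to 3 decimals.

start: φ=-42.571197°, λ=108.378781°, h=1178.239 m
→ ECEF (a=6378137.000, f=1/298.257223563): X=-1483531.1984, Y=4465179.6698, Z=-4293339.5100
→ Helmert⁻¹: X=-1484048.6108, Y=4465276.7928, Z=-4293140.9528
→ Helmert⁻¹: X=-1483548.7228, Y=4465283.9974, Z=-4293170.4459
→ Helmert⁻¹: X=-1483302.1264, Y=4465474.8480, Z=-4293079.3705
→ geod (Bowring, a=6378137.000): φ=-42.56820700°, λ=108.37500100°, h=1155.3720 m

φ=-42.568207°, λ=108.375001°, h=1155.372 m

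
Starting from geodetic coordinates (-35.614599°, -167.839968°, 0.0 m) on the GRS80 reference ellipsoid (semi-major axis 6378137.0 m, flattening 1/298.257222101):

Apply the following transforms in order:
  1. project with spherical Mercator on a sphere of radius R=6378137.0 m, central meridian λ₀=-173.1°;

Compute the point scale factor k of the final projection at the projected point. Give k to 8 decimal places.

1.23008431

start: φ=-35.614599°, λ=-167.839968°, h=0.000 m
→ into merc (λ₀=-173.1°): φ=-35.61459900°, λ−λ₀=5.26003200°
scale k = 1.23008431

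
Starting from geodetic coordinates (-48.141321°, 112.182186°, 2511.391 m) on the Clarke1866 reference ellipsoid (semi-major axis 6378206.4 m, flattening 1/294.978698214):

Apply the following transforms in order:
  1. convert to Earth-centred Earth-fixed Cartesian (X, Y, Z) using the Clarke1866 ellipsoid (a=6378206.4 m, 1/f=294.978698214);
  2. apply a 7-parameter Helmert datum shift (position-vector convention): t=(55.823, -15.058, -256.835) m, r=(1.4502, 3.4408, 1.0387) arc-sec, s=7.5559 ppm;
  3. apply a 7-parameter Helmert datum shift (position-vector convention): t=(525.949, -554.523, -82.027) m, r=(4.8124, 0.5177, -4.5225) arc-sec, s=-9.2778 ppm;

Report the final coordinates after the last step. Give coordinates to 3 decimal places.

start: φ=-48.141321°, λ=112.182186°, h=2511.391 m
→ ECEF (a=6378206.400, f=1/294.978698214): X=-1610579.4057, Y=3950114.5787, Z=-4729042.5957
→ Helmert 7p (PV): X=-1610634.5321, Y=3950154.5059, Z=-4729280.5233
→ Helmert 7p (PV): X=-1610018.9006, Y=3949708.9867, Z=-4729222.4696

X=-1610018.901 m, Y=3949708.987 m, Z=-4729222.470 m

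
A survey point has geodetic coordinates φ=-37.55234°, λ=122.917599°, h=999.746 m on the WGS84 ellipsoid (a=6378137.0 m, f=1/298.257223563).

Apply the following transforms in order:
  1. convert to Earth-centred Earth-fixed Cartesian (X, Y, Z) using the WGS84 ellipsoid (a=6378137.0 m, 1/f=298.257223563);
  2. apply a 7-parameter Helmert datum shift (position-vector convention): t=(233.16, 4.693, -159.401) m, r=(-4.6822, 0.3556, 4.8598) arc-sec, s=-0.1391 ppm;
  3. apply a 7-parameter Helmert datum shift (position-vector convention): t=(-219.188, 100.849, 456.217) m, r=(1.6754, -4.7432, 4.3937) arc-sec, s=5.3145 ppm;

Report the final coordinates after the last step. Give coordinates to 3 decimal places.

start: φ=-37.552340°, λ=122.917599°, h=999.746 m
→ ECEF (a=6378137.000, f=1/298.257223563): X=-2751755.9123, Y=4250703.5642, Z=-3866780.4728
→ Helmert 7p (PV): X=-2751629.1866, Y=4250555.0562, Z=-3867031.0827
→ Helmert 7p (PV): X=-2751864.6153, Y=4250651.2917, Z=-3866624.1673

X=-2751864.615 m, Y=4250651.292 m, Z=-3866624.167 m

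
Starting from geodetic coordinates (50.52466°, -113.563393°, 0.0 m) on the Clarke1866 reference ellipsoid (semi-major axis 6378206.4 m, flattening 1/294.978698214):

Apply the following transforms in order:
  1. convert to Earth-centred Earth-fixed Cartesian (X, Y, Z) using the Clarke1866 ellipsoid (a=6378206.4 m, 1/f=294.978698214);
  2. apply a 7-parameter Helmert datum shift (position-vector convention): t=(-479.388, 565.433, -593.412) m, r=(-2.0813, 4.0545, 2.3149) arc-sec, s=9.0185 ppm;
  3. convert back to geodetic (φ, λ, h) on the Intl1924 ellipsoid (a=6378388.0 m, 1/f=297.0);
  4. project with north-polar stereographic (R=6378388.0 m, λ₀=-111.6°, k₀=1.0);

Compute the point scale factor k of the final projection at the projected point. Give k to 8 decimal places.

start: φ=50.524660°, λ=-113.563393°, h=0.000 m
→ ECEF (a=6378206.400, f=1/294.978698214): X=-1624287.3777, Y=-3724331.2038, Z=4899892.7190
→ Helmert 7p (PV): X=-1624643.2990, Y=-3723768.1457, Z=4899413.0057
→ geod (Bowring, a=6378388.000): φ=50.52321816°, λ=-113.57116831°, h=-876.7182 m
→ into stereo (λ₀=-111.6°): φ=50.52321816°, λ−λ₀=-1.97116831°
scale k = 1.12874316

1.12874316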